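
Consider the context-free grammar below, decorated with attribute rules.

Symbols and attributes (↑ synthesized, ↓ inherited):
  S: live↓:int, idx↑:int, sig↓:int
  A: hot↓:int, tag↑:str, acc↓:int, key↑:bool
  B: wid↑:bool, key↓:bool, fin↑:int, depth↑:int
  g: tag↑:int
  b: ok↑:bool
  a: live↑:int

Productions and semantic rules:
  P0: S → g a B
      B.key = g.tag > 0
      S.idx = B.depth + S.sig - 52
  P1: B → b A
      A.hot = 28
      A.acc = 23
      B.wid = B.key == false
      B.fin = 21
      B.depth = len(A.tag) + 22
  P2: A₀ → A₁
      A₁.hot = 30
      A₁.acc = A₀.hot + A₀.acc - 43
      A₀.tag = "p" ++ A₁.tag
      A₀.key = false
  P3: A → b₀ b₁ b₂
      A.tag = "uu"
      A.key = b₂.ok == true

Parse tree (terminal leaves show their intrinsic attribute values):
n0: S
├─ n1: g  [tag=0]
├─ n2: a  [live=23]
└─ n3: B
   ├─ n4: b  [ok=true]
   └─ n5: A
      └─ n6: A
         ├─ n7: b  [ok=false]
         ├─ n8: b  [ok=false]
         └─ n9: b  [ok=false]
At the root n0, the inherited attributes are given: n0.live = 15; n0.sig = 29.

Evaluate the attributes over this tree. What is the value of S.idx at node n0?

2

1. n0.live = 15  [given at root]
2. n0.sig = 29  [given at root]
3. n1.tag = 0  [terminal]
4. n2.live = 23  [terminal]
5. n3.key = false  [g.tag > 0]
6. n4.ok = true  [terminal]
7. n5.hot = 28  [28]
8. n5.acc = 23  [23]
9. n6.hot = 30  [30]
10. n6.acc = 8  [A₀.hot + A₀.acc - 43]
11. n7.ok = false  [terminal]
12. n8.ok = false  [terminal]
13. n9.ok = false  [terminal]
14. n6.tag = "uu"  ["uu"]
15. n6.key = false  [b₂.ok == true]
16. n5.tag = "puu"  ["p" ++ A₁.tag]
17. n5.key = false  [false]
18. n3.wid = true  [B.key == false]
19. n3.fin = 21  [21]
20. n3.depth = 25  [len(A.tag) + 22]
21. n0.idx = 2  [B.depth + S.sig - 52]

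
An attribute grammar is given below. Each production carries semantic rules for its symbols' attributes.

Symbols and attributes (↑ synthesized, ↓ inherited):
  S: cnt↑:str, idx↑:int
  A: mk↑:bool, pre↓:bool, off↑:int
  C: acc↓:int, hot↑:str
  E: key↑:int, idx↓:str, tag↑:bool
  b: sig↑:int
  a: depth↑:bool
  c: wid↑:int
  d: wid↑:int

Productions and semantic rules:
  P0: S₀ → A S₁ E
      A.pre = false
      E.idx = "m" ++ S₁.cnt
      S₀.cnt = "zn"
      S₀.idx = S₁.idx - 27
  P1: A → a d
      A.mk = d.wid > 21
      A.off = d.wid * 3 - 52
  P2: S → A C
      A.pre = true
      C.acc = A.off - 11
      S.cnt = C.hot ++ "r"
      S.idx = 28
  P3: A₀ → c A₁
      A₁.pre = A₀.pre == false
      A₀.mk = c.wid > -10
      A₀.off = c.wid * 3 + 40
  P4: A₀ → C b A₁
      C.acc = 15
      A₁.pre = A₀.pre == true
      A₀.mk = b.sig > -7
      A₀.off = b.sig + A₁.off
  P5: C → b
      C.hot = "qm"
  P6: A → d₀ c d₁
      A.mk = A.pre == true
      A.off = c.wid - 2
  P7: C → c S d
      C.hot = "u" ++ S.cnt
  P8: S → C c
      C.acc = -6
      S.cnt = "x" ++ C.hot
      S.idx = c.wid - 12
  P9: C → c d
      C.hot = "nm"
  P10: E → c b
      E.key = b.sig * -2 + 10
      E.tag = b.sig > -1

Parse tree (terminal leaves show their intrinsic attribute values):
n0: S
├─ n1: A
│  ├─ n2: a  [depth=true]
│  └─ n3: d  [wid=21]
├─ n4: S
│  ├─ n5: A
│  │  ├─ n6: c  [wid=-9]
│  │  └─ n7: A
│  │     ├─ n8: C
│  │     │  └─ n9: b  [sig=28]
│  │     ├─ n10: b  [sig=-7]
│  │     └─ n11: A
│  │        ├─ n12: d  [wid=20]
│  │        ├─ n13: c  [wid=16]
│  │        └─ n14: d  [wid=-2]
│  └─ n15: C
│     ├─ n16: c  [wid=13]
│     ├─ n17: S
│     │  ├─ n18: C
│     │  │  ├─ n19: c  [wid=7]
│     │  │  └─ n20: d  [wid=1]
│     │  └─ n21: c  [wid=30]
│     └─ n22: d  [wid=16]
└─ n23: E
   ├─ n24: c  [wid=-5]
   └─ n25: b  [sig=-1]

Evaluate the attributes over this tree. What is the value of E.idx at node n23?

"muxnmr"

1. n1.pre = false  [false]
2. n2.depth = true  [terminal]
3. n3.wid = 21  [terminal]
4. n1.mk = false  [d.wid > 21]
5. n1.off = 11  [d.wid * 3 - 52]
6. n5.pre = true  [true]
7. n6.wid = -9  [terminal]
8. n7.pre = false  [A₀.pre == false]
9. n8.acc = 15  [15]
10. n9.sig = 28  [terminal]
11. n8.hot = "qm"  ["qm"]
12. n10.sig = -7  [terminal]
13. n11.pre = false  [A₀.pre == true]
14. n12.wid = 20  [terminal]
15. n13.wid = 16  [terminal]
16. n14.wid = -2  [terminal]
17. n11.mk = false  [A.pre == true]
18. n11.off = 14  [c.wid - 2]
19. n7.mk = false  [b.sig > -7]
20. n7.off = 7  [b.sig + A₁.off]
21. n5.mk = true  [c.wid > -10]
22. n5.off = 13  [c.wid * 3 + 40]
23. n15.acc = 2  [A.off - 11]
24. n16.wid = 13  [terminal]
25. n18.acc = -6  [-6]
26. n19.wid = 7  [terminal]
27. n20.wid = 1  [terminal]
28. n18.hot = "nm"  ["nm"]
29. n21.wid = 30  [terminal]
30. n17.cnt = "xnm"  ["x" ++ C.hot]
31. n17.idx = 18  [c.wid - 12]
32. n22.wid = 16  [terminal]
33. n15.hot = "uxnm"  ["u" ++ S.cnt]
34. n4.cnt = "uxnmr"  [C.hot ++ "r"]
35. n4.idx = 28  [28]
36. n23.idx = "muxnmr"  ["m" ++ S₁.cnt]
37. n24.wid = -5  [terminal]
38. n25.sig = -1  [terminal]
39. n23.key = 12  [b.sig * -2 + 10]
40. n23.tag = false  [b.sig > -1]
41. n0.cnt = "zn"  ["zn"]
42. n0.idx = 1  [S₁.idx - 27]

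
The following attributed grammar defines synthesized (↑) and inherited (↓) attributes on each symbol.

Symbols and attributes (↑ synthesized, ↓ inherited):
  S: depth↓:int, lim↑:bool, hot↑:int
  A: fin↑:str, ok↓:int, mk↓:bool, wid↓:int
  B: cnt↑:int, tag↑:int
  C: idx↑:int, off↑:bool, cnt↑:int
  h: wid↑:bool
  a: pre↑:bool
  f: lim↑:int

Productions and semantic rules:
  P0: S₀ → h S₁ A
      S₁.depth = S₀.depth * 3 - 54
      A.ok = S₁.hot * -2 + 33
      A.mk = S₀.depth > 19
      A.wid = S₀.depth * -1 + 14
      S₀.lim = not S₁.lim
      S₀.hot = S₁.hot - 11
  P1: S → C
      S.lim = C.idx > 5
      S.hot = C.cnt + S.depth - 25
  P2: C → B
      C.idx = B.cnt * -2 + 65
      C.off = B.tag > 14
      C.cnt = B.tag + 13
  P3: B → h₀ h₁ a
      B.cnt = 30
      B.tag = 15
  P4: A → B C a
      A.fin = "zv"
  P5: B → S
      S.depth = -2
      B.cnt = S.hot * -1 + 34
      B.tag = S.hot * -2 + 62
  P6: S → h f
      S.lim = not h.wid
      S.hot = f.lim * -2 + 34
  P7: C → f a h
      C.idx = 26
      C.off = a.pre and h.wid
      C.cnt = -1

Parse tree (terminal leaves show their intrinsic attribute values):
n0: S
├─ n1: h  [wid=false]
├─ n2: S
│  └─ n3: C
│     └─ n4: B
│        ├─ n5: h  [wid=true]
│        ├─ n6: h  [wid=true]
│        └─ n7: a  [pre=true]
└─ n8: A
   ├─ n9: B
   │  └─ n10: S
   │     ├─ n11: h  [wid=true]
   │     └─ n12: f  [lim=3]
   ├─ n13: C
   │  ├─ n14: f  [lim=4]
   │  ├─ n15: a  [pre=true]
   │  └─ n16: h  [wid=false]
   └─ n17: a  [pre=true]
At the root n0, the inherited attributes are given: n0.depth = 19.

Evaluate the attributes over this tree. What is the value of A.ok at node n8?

21

1. n0.depth = 19  [given at root]
2. n1.wid = false  [terminal]
3. n2.depth = 3  [S₀.depth * 3 - 54]
4. n5.wid = true  [terminal]
5. n6.wid = true  [terminal]
6. n7.pre = true  [terminal]
7. n4.cnt = 30  [30]
8. n4.tag = 15  [15]
9. n3.idx = 5  [B.cnt * -2 + 65]
10. n3.off = true  [B.tag > 14]
11. n3.cnt = 28  [B.tag + 13]
12. n2.lim = false  [C.idx > 5]
13. n2.hot = 6  [C.cnt + S.depth - 25]
14. n8.ok = 21  [S₁.hot * -2 + 33]
15. n8.mk = false  [S₀.depth > 19]
16. n8.wid = -5  [S₀.depth * -1 + 14]
17. n10.depth = -2  [-2]
18. n11.wid = true  [terminal]
19. n12.lim = 3  [terminal]
20. n10.lim = false  [not h.wid]
21. n10.hot = 28  [f.lim * -2 + 34]
22. n9.cnt = 6  [S.hot * -1 + 34]
23. n9.tag = 6  [S.hot * -2 + 62]
24. n14.lim = 4  [terminal]
25. n15.pre = true  [terminal]
26. n16.wid = false  [terminal]
27. n13.idx = 26  [26]
28. n13.off = false  [a.pre and h.wid]
29. n13.cnt = -1  [-1]
30. n17.pre = true  [terminal]
31. n8.fin = "zv"  ["zv"]
32. n0.lim = true  [not S₁.lim]
33. n0.hot = -5  [S₁.hot - 11]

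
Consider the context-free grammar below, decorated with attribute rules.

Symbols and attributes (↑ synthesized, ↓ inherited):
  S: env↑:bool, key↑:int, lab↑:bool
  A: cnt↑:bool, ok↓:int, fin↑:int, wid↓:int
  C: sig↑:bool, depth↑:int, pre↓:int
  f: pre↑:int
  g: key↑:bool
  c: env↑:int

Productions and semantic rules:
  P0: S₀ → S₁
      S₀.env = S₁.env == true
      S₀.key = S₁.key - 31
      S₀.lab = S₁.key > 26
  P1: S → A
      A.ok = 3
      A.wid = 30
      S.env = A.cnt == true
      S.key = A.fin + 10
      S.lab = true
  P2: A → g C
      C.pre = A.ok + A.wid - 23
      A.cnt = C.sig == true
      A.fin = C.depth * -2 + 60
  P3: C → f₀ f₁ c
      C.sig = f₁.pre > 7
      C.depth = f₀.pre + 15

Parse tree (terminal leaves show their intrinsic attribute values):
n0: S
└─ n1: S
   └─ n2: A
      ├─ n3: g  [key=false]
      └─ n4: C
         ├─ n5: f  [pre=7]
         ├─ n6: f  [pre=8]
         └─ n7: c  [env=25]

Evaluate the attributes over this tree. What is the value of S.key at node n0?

-5

1. n2.ok = 3  [3]
2. n2.wid = 30  [30]
3. n3.key = false  [terminal]
4. n4.pre = 10  [A.ok + A.wid - 23]
5. n5.pre = 7  [terminal]
6. n6.pre = 8  [terminal]
7. n7.env = 25  [terminal]
8. n4.sig = true  [f₁.pre > 7]
9. n4.depth = 22  [f₀.pre + 15]
10. n2.cnt = true  [C.sig == true]
11. n2.fin = 16  [C.depth * -2 + 60]
12. n1.env = true  [A.cnt == true]
13. n1.key = 26  [A.fin + 10]
14. n1.lab = true  [true]
15. n0.env = true  [S₁.env == true]
16. n0.key = -5  [S₁.key - 31]
17. n0.lab = false  [S₁.key > 26]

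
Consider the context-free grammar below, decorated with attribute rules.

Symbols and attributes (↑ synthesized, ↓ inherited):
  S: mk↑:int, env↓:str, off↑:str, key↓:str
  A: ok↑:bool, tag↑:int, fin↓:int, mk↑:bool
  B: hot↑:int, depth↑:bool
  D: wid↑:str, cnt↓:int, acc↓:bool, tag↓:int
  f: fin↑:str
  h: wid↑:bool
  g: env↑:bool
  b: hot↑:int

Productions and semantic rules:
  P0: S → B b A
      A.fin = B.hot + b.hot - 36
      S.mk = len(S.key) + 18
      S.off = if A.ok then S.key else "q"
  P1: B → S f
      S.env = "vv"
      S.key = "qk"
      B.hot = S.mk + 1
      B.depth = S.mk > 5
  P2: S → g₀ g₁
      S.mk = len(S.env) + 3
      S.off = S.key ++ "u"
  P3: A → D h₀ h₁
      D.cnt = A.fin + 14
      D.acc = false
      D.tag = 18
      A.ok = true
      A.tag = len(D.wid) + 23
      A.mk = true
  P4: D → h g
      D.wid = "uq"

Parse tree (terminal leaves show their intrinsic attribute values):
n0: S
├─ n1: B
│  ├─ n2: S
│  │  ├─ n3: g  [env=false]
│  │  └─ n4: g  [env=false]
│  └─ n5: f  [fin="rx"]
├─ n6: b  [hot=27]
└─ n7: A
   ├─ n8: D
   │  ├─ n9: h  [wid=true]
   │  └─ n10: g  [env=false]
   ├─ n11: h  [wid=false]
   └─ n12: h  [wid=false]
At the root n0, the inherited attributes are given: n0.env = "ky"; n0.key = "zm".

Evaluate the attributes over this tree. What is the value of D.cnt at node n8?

1. n0.env = "ky"  [given at root]
2. n0.key = "zm"  [given at root]
3. n2.env = "vv"  ["vv"]
4. n2.key = "qk"  ["qk"]
5. n3.env = false  [terminal]
6. n4.env = false  [terminal]
7. n2.mk = 5  [len(S.env) + 3]
8. n2.off = "qku"  [S.key ++ "u"]
9. n5.fin = "rx"  [terminal]
10. n1.hot = 6  [S.mk + 1]
11. n1.depth = false  [S.mk > 5]
12. n6.hot = 27  [terminal]
13. n7.fin = -3  [B.hot + b.hot - 36]
14. n8.cnt = 11  [A.fin + 14]
15. n8.acc = false  [false]
16. n8.tag = 18  [18]
17. n9.wid = true  [terminal]
18. n10.env = false  [terminal]
19. n8.wid = "uq"  ["uq"]
20. n11.wid = false  [terminal]
21. n12.wid = false  [terminal]
22. n7.ok = true  [true]
23. n7.tag = 25  [len(D.wid) + 23]
24. n7.mk = true  [true]
25. n0.mk = 20  [len(S.key) + 18]
26. n0.off = "zm"  [if A.ok then S.key else "q"]

11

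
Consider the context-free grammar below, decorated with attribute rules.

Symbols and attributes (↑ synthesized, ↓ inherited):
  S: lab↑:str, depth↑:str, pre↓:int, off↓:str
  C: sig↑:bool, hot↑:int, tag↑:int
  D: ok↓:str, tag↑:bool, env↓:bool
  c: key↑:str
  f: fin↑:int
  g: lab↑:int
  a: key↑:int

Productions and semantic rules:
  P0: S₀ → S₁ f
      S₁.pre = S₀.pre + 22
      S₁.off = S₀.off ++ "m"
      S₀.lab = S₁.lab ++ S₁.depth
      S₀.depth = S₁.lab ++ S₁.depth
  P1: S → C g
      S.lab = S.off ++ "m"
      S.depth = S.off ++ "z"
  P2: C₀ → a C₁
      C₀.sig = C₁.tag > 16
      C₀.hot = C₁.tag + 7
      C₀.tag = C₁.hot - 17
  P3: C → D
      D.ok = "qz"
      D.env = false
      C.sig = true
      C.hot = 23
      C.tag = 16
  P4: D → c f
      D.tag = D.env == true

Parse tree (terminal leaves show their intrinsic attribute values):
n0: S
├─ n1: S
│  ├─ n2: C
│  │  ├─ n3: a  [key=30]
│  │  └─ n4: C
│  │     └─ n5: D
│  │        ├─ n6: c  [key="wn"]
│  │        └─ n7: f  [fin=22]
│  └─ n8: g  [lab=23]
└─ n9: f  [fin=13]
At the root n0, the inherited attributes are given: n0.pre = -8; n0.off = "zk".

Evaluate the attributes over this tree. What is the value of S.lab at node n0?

"zkmmzkmz"

1. n0.pre = -8  [given at root]
2. n0.off = "zk"  [given at root]
3. n1.pre = 14  [S₀.pre + 22]
4. n1.off = "zkm"  [S₀.off ++ "m"]
5. n3.key = 30  [terminal]
6. n5.ok = "qz"  ["qz"]
7. n5.env = false  [false]
8. n6.key = "wn"  [terminal]
9. n7.fin = 22  [terminal]
10. n5.tag = false  [D.env == true]
11. n4.sig = true  [true]
12. n4.hot = 23  [23]
13. n4.tag = 16  [16]
14. n2.sig = false  [C₁.tag > 16]
15. n2.hot = 23  [C₁.tag + 7]
16. n2.tag = 6  [C₁.hot - 17]
17. n8.lab = 23  [terminal]
18. n1.lab = "zkmm"  [S.off ++ "m"]
19. n1.depth = "zkmz"  [S.off ++ "z"]
20. n9.fin = 13  [terminal]
21. n0.lab = "zkmmzkmz"  [S₁.lab ++ S₁.depth]
22. n0.depth = "zkmmzkmz"  [S₁.lab ++ S₁.depth]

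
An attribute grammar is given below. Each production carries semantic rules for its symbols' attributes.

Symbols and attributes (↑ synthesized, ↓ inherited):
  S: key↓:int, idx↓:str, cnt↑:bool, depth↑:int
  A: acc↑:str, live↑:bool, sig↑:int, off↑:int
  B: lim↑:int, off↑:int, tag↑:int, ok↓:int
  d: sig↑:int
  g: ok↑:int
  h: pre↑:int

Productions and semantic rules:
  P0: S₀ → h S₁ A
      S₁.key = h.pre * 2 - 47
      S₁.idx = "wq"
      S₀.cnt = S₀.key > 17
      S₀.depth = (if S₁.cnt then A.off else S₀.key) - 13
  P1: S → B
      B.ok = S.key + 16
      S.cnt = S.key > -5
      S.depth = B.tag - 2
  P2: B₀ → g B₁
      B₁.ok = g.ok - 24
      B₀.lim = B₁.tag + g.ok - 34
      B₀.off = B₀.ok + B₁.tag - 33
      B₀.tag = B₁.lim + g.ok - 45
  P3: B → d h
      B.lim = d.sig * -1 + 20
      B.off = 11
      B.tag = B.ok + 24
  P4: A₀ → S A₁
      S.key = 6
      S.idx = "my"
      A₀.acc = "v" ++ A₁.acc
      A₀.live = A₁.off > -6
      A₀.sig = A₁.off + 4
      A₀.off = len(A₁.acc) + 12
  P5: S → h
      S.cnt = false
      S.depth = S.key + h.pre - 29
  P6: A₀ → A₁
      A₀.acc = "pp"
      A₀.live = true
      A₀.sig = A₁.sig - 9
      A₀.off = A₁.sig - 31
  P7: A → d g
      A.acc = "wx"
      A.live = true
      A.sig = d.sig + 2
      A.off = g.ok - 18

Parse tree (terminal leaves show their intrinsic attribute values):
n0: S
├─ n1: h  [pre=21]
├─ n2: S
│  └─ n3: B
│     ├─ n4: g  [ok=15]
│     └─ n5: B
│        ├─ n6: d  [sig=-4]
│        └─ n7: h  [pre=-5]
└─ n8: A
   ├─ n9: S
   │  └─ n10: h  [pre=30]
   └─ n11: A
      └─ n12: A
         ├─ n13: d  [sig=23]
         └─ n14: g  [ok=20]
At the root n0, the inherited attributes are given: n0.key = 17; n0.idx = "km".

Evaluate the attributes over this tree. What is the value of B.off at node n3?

1. n0.key = 17  [given at root]
2. n0.idx = "km"  [given at root]
3. n1.pre = 21  [terminal]
4. n2.key = -5  [h.pre * 2 - 47]
5. n2.idx = "wq"  ["wq"]
6. n3.ok = 11  [S.key + 16]
7. n4.ok = 15  [terminal]
8. n5.ok = -9  [g.ok - 24]
9. n6.sig = -4  [terminal]
10. n7.pre = -5  [terminal]
11. n5.lim = 24  [d.sig * -1 + 20]
12. n5.off = 11  [11]
13. n5.tag = 15  [B.ok + 24]
14. n3.lim = -4  [B₁.tag + g.ok - 34]
15. n3.off = -7  [B₀.ok + B₁.tag - 33]
16. n3.tag = -6  [B₁.lim + g.ok - 45]
17. n2.cnt = false  [S.key > -5]
18. n2.depth = -8  [B.tag - 2]
19. n9.key = 6  [6]
20. n9.idx = "my"  ["my"]
21. n10.pre = 30  [terminal]
22. n9.cnt = false  [false]
23. n9.depth = 7  [S.key + h.pre - 29]
24. n13.sig = 23  [terminal]
25. n14.ok = 20  [terminal]
26. n12.acc = "wx"  ["wx"]
27. n12.live = true  [true]
28. n12.sig = 25  [d.sig + 2]
29. n12.off = 2  [g.ok - 18]
30. n11.acc = "pp"  ["pp"]
31. n11.live = true  [true]
32. n11.sig = 16  [A₁.sig - 9]
33. n11.off = -6  [A₁.sig - 31]
34. n8.acc = "vpp"  ["v" ++ A₁.acc]
35. n8.live = false  [A₁.off > -6]
36. n8.sig = -2  [A₁.off + 4]
37. n8.off = 14  [len(A₁.acc) + 12]
38. n0.cnt = false  [S₀.key > 17]
39. n0.depth = 4  [(if S₁.cnt then A.off else S₀.key) - 13]

-7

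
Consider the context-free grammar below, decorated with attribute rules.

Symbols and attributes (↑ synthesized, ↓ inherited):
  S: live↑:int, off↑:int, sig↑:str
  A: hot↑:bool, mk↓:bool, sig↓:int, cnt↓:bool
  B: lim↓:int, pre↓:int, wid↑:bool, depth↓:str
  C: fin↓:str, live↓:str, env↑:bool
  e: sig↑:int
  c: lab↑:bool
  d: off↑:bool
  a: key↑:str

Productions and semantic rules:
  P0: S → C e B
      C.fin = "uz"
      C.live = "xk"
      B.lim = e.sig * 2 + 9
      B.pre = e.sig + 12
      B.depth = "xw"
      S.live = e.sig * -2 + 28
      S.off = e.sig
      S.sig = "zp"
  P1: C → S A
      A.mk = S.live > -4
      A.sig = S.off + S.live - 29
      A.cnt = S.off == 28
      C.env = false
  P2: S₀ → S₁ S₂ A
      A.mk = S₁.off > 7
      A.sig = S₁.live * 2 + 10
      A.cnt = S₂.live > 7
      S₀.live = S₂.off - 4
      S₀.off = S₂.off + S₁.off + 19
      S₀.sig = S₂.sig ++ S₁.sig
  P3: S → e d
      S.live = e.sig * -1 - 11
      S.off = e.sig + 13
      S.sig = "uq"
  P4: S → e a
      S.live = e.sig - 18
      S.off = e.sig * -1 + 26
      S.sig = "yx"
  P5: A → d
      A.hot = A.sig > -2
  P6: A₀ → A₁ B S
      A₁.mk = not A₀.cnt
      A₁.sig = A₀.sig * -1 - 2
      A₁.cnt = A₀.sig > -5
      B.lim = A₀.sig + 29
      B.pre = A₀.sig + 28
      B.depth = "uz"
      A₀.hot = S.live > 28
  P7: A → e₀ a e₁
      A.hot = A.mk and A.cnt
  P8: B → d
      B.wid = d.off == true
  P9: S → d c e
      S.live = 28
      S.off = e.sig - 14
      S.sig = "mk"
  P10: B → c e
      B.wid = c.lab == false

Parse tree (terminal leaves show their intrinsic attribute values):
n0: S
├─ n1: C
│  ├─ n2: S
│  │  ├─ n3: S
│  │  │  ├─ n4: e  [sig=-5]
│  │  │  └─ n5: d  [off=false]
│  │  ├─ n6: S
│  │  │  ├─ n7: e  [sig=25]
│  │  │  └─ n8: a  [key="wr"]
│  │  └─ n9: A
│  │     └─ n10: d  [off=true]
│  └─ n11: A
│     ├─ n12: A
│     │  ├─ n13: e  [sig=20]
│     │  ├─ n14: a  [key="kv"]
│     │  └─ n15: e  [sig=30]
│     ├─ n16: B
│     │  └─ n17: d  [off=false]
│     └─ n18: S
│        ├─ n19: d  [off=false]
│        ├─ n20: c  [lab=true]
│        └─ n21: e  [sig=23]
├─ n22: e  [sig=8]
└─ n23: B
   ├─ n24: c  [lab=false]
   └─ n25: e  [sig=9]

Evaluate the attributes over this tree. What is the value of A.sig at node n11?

1. n1.fin = "uz"  ["uz"]
2. n1.live = "xk"  ["xk"]
3. n4.sig = -5  [terminal]
4. n5.off = false  [terminal]
5. n3.live = -6  [e.sig * -1 - 11]
6. n3.off = 8  [e.sig + 13]
7. n3.sig = "uq"  ["uq"]
8. n7.sig = 25  [terminal]
9. n8.key = "wr"  [terminal]
10. n6.live = 7  [e.sig - 18]
11. n6.off = 1  [e.sig * -1 + 26]
12. n6.sig = "yx"  ["yx"]
13. n9.mk = true  [S₁.off > 7]
14. n9.sig = -2  [S₁.live * 2 + 10]
15. n9.cnt = false  [S₂.live > 7]
16. n10.off = true  [terminal]
17. n9.hot = false  [A.sig > -2]
18. n2.live = -3  [S₂.off - 4]
19. n2.off = 28  [S₂.off + S₁.off + 19]
20. n2.sig = "yxuq"  [S₂.sig ++ S₁.sig]
21. n11.mk = true  [S.live > -4]
22. n11.sig = -4  [S.off + S.live - 29]
23. n11.cnt = true  [S.off == 28]
24. n12.mk = false  [not A₀.cnt]
25. n12.sig = 2  [A₀.sig * -1 - 2]
26. n12.cnt = true  [A₀.sig > -5]
27. n13.sig = 20  [terminal]
28. n14.key = "kv"  [terminal]
29. n15.sig = 30  [terminal]
30. n12.hot = false  [A.mk and A.cnt]
31. n16.lim = 25  [A₀.sig + 29]
32. n16.pre = 24  [A₀.sig + 28]
33. n16.depth = "uz"  ["uz"]
34. n17.off = false  [terminal]
35. n16.wid = false  [d.off == true]
36. n19.off = false  [terminal]
37. n20.lab = true  [terminal]
38. n21.sig = 23  [terminal]
39. n18.live = 28  [28]
40. n18.off = 9  [e.sig - 14]
41. n18.sig = "mk"  ["mk"]
42. n11.hot = false  [S.live > 28]
43. n1.env = false  [false]
44. n22.sig = 8  [terminal]
45. n23.lim = 25  [e.sig * 2 + 9]
46. n23.pre = 20  [e.sig + 12]
47. n23.depth = "xw"  ["xw"]
48. n24.lab = false  [terminal]
49. n25.sig = 9  [terminal]
50. n23.wid = true  [c.lab == false]
51. n0.live = 12  [e.sig * -2 + 28]
52. n0.off = 8  [e.sig]
53. n0.sig = "zp"  ["zp"]

-4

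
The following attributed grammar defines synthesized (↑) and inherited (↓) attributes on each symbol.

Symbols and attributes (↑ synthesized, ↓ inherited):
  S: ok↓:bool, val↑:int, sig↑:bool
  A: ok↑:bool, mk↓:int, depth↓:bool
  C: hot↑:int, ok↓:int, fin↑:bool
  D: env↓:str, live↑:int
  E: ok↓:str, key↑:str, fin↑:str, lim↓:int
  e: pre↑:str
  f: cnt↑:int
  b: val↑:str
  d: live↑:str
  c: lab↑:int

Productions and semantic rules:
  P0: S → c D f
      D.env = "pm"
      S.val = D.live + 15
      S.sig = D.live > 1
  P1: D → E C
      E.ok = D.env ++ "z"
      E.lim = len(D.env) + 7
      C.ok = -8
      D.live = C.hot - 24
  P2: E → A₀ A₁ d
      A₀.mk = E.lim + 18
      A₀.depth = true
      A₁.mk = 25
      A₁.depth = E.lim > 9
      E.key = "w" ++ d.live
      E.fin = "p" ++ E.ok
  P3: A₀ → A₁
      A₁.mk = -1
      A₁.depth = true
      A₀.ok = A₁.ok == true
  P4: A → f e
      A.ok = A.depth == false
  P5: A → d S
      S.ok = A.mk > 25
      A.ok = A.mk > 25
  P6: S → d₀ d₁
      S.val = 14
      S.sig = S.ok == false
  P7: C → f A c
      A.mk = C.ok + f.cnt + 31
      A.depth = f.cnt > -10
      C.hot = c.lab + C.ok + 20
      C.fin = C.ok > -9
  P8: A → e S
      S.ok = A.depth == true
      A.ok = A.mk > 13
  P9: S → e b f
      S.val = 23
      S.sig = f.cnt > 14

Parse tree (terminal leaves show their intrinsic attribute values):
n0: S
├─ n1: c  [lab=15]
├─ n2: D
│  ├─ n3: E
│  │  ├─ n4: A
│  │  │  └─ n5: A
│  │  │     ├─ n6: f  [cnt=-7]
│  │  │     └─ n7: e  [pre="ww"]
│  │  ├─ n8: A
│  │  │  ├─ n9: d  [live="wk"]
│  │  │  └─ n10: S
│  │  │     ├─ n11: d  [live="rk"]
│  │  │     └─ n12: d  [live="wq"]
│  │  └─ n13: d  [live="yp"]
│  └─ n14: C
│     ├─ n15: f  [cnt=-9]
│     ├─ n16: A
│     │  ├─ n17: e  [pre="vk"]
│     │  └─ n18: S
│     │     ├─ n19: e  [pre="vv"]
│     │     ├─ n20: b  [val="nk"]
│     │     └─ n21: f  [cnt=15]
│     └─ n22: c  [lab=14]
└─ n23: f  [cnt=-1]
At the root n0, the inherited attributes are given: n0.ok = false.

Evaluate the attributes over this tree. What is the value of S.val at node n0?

1. n0.ok = false  [given at root]
2. n1.lab = 15  [terminal]
3. n2.env = "pm"  ["pm"]
4. n3.ok = "pmz"  [D.env ++ "z"]
5. n3.lim = 9  [len(D.env) + 7]
6. n4.mk = 27  [E.lim + 18]
7. n4.depth = true  [true]
8. n5.mk = -1  [-1]
9. n5.depth = true  [true]
10. n6.cnt = -7  [terminal]
11. n7.pre = "ww"  [terminal]
12. n5.ok = false  [A.depth == false]
13. n4.ok = false  [A₁.ok == true]
14. n8.mk = 25  [25]
15. n8.depth = false  [E.lim > 9]
16. n9.live = "wk"  [terminal]
17. n10.ok = false  [A.mk > 25]
18. n11.live = "rk"  [terminal]
19. n12.live = "wq"  [terminal]
20. n10.val = 14  [14]
21. n10.sig = true  [S.ok == false]
22. n8.ok = false  [A.mk > 25]
23. n13.live = "yp"  [terminal]
24. n3.key = "wyp"  ["w" ++ d.live]
25. n3.fin = "ppmz"  ["p" ++ E.ok]
26. n14.ok = -8  [-8]
27. n15.cnt = -9  [terminal]
28. n16.mk = 14  [C.ok + f.cnt + 31]
29. n16.depth = true  [f.cnt > -10]
30. n17.pre = "vk"  [terminal]
31. n18.ok = true  [A.depth == true]
32. n19.pre = "vv"  [terminal]
33. n20.val = "nk"  [terminal]
34. n21.cnt = 15  [terminal]
35. n18.val = 23  [23]
36. n18.sig = true  [f.cnt > 14]
37. n16.ok = true  [A.mk > 13]
38. n22.lab = 14  [terminal]
39. n14.hot = 26  [c.lab + C.ok + 20]
40. n14.fin = true  [C.ok > -9]
41. n2.live = 2  [C.hot - 24]
42. n23.cnt = -1  [terminal]
43. n0.val = 17  [D.live + 15]
44. n0.sig = true  [D.live > 1]

17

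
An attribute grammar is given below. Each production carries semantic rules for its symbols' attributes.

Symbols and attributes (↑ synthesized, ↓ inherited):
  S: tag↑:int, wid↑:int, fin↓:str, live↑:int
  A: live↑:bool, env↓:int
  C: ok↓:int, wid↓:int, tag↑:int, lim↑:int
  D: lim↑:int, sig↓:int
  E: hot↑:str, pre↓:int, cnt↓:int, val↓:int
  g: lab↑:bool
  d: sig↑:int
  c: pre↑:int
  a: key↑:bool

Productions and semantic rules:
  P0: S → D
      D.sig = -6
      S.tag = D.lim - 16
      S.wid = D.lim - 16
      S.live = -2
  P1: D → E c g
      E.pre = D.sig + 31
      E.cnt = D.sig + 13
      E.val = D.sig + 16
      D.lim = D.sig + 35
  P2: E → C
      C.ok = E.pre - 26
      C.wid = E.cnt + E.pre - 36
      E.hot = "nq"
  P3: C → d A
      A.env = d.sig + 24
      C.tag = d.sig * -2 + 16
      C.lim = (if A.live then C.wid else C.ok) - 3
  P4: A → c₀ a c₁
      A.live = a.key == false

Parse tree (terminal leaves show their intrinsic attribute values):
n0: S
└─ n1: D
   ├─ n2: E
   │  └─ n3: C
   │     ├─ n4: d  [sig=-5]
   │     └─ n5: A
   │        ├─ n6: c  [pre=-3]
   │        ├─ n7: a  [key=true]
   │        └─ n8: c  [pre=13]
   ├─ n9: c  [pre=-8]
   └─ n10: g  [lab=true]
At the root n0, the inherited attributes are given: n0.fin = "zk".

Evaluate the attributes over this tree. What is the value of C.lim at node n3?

-4

1. n0.fin = "zk"  [given at root]
2. n1.sig = -6  [-6]
3. n2.pre = 25  [D.sig + 31]
4. n2.cnt = 7  [D.sig + 13]
5. n2.val = 10  [D.sig + 16]
6. n3.ok = -1  [E.pre - 26]
7. n3.wid = -4  [E.cnt + E.pre - 36]
8. n4.sig = -5  [terminal]
9. n5.env = 19  [d.sig + 24]
10. n6.pre = -3  [terminal]
11. n7.key = true  [terminal]
12. n8.pre = 13  [terminal]
13. n5.live = false  [a.key == false]
14. n3.tag = 26  [d.sig * -2 + 16]
15. n3.lim = -4  [(if A.live then C.wid else C.ok) - 3]
16. n2.hot = "nq"  ["nq"]
17. n9.pre = -8  [terminal]
18. n10.lab = true  [terminal]
19. n1.lim = 29  [D.sig + 35]
20. n0.tag = 13  [D.lim - 16]
21. n0.wid = 13  [D.lim - 16]
22. n0.live = -2  [-2]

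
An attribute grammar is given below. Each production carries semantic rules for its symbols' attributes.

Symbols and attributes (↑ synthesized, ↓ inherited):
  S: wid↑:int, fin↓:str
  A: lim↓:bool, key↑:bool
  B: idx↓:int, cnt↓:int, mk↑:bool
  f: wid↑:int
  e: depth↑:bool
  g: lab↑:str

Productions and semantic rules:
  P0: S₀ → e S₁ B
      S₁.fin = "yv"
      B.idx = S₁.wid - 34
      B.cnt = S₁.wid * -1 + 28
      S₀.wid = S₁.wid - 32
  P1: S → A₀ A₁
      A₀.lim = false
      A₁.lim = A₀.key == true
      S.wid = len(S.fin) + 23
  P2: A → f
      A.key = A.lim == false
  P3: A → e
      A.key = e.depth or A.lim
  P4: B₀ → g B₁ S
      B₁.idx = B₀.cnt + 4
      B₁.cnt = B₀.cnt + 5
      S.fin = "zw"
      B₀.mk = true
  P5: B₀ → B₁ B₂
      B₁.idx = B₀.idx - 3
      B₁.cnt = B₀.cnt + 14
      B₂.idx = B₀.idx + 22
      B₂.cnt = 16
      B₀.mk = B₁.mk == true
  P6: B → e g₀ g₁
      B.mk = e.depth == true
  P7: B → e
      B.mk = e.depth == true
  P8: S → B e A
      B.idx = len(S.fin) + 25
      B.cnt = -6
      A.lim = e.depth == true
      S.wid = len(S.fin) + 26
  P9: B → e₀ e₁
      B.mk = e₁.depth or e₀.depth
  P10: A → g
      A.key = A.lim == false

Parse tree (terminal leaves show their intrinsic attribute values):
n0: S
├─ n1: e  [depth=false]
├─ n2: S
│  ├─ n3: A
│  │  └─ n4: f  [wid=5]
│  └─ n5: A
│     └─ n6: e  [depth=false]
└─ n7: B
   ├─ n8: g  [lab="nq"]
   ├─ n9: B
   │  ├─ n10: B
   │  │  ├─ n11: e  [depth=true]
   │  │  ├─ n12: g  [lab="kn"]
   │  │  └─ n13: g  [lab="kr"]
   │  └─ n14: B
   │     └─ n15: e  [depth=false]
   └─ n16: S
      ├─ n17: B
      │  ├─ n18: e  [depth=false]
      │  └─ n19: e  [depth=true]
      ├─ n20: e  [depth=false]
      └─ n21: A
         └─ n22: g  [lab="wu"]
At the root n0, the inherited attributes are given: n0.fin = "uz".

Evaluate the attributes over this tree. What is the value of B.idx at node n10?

4

1. n0.fin = "uz"  [given at root]
2. n1.depth = false  [terminal]
3. n2.fin = "yv"  ["yv"]
4. n3.lim = false  [false]
5. n4.wid = 5  [terminal]
6. n3.key = true  [A.lim == false]
7. n5.lim = true  [A₀.key == true]
8. n6.depth = false  [terminal]
9. n5.key = true  [e.depth or A.lim]
10. n2.wid = 25  [len(S.fin) + 23]
11. n7.idx = -9  [S₁.wid - 34]
12. n7.cnt = 3  [S₁.wid * -1 + 28]
13. n8.lab = "nq"  [terminal]
14. n9.idx = 7  [B₀.cnt + 4]
15. n9.cnt = 8  [B₀.cnt + 5]
16. n10.idx = 4  [B₀.idx - 3]
17. n10.cnt = 22  [B₀.cnt + 14]
18. n11.depth = true  [terminal]
19. n12.lab = "kn"  [terminal]
20. n13.lab = "kr"  [terminal]
21. n10.mk = true  [e.depth == true]
22. n14.idx = 29  [B₀.idx + 22]
23. n14.cnt = 16  [16]
24. n15.depth = false  [terminal]
25. n14.mk = false  [e.depth == true]
26. n9.mk = true  [B₁.mk == true]
27. n16.fin = "zw"  ["zw"]
28. n17.idx = 27  [len(S.fin) + 25]
29. n17.cnt = -6  [-6]
30. n18.depth = false  [terminal]
31. n19.depth = true  [terminal]
32. n17.mk = true  [e₁.depth or e₀.depth]
33. n20.depth = false  [terminal]
34. n21.lim = false  [e.depth == true]
35. n22.lab = "wu"  [terminal]
36. n21.key = true  [A.lim == false]
37. n16.wid = 28  [len(S.fin) + 26]
38. n7.mk = true  [true]
39. n0.wid = -7  [S₁.wid - 32]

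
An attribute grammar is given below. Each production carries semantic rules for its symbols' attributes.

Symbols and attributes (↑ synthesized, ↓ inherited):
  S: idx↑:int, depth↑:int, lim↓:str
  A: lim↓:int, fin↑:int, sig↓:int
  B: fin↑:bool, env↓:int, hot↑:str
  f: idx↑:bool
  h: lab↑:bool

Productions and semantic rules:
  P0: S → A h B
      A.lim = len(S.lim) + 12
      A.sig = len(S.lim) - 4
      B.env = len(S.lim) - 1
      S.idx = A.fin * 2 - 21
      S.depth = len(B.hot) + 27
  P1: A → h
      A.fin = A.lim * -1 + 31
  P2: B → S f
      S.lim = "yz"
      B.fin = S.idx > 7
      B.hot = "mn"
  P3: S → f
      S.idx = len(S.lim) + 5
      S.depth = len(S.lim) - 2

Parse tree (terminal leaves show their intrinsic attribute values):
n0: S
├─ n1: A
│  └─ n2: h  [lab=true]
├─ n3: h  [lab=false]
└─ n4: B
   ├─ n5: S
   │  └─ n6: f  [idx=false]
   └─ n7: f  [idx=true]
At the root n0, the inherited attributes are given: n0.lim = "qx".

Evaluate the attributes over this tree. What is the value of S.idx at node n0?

13

1. n0.lim = "qx"  [given at root]
2. n1.lim = 14  [len(S.lim) + 12]
3. n1.sig = -2  [len(S.lim) - 4]
4. n2.lab = true  [terminal]
5. n1.fin = 17  [A.lim * -1 + 31]
6. n3.lab = false  [terminal]
7. n4.env = 1  [len(S.lim) - 1]
8. n5.lim = "yz"  ["yz"]
9. n6.idx = false  [terminal]
10. n5.idx = 7  [len(S.lim) + 5]
11. n5.depth = 0  [len(S.lim) - 2]
12. n7.idx = true  [terminal]
13. n4.fin = false  [S.idx > 7]
14. n4.hot = "mn"  ["mn"]
15. n0.idx = 13  [A.fin * 2 - 21]
16. n0.depth = 29  [len(B.hot) + 27]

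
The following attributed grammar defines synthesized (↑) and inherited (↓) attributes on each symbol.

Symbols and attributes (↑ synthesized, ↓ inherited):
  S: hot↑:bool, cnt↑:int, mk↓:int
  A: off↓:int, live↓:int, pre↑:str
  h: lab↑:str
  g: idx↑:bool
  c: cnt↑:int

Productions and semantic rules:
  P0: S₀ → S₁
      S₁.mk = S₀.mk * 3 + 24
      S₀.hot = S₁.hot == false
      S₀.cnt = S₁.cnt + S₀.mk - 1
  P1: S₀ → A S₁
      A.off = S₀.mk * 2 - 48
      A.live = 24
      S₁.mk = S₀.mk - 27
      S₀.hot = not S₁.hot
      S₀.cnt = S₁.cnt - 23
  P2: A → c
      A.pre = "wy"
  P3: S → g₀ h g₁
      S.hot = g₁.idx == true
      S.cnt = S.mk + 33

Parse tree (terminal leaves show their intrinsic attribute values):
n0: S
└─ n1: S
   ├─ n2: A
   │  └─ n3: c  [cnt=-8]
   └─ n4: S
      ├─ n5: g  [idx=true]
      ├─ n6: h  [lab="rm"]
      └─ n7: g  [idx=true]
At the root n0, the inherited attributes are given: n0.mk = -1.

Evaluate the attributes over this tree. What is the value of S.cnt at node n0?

1. n0.mk = -1  [given at root]
2. n1.mk = 21  [S₀.mk * 3 + 24]
3. n2.off = -6  [S₀.mk * 2 - 48]
4. n2.live = 24  [24]
5. n3.cnt = -8  [terminal]
6. n2.pre = "wy"  ["wy"]
7. n4.mk = -6  [S₀.mk - 27]
8. n5.idx = true  [terminal]
9. n6.lab = "rm"  [terminal]
10. n7.idx = true  [terminal]
11. n4.hot = true  [g₁.idx == true]
12. n4.cnt = 27  [S.mk + 33]
13. n1.hot = false  [not S₁.hot]
14. n1.cnt = 4  [S₁.cnt - 23]
15. n0.hot = true  [S₁.hot == false]
16. n0.cnt = 2  [S₁.cnt + S₀.mk - 1]

2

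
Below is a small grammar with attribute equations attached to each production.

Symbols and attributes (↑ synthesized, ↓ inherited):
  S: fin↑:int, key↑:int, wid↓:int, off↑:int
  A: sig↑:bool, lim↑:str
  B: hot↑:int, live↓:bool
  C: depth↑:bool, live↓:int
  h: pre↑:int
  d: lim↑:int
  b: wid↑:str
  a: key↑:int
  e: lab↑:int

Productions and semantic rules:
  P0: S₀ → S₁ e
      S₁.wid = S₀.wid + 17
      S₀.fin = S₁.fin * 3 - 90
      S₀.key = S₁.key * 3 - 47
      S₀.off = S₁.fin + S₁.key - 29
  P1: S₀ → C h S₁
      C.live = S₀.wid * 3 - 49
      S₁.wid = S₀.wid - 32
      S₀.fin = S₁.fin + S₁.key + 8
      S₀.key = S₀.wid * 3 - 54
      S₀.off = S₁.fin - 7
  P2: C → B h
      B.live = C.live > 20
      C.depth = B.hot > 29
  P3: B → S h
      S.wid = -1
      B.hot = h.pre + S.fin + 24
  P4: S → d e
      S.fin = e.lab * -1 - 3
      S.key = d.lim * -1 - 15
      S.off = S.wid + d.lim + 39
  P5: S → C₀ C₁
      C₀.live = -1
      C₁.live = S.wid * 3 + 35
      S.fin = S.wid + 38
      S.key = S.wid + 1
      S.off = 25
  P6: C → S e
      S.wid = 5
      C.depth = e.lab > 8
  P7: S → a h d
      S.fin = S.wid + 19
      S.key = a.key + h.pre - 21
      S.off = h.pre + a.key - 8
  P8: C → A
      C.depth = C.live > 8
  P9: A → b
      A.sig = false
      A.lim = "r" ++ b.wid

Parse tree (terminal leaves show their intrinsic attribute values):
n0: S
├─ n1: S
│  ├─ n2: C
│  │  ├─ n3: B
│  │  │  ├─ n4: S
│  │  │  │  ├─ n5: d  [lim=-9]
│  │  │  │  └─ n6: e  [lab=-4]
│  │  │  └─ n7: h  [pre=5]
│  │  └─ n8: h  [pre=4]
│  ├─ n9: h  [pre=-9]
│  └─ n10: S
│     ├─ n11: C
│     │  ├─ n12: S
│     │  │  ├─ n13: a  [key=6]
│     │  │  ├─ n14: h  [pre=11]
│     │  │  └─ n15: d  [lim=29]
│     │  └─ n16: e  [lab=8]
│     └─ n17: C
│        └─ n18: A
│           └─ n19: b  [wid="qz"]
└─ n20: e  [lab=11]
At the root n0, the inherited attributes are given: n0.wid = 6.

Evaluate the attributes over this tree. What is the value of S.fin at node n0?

-3

1. n0.wid = 6  [given at root]
2. n1.wid = 23  [S₀.wid + 17]
3. n2.live = 20  [S₀.wid * 3 - 49]
4. n3.live = false  [C.live > 20]
5. n4.wid = -1  [-1]
6. n5.lim = -9  [terminal]
7. n6.lab = -4  [terminal]
8. n4.fin = 1  [e.lab * -1 - 3]
9. n4.key = -6  [d.lim * -1 - 15]
10. n4.off = 29  [S.wid + d.lim + 39]
11. n7.pre = 5  [terminal]
12. n3.hot = 30  [h.pre + S.fin + 24]
13. n8.pre = 4  [terminal]
14. n2.depth = true  [B.hot > 29]
15. n9.pre = -9  [terminal]
16. n10.wid = -9  [S₀.wid - 32]
17. n11.live = -1  [-1]
18. n12.wid = 5  [5]
19. n13.key = 6  [terminal]
20. n14.pre = 11  [terminal]
21. n15.lim = 29  [terminal]
22. n12.fin = 24  [S.wid + 19]
23. n12.key = -4  [a.key + h.pre - 21]
24. n12.off = 9  [h.pre + a.key - 8]
25. n16.lab = 8  [terminal]
26. n11.depth = false  [e.lab > 8]
27. n17.live = 8  [S.wid * 3 + 35]
28. n19.wid = "qz"  [terminal]
29. n18.sig = false  [false]
30. n18.lim = "rqz"  ["r" ++ b.wid]
31. n17.depth = false  [C.live > 8]
32. n10.fin = 29  [S.wid + 38]
33. n10.key = -8  [S.wid + 1]
34. n10.off = 25  [25]
35. n1.fin = 29  [S₁.fin + S₁.key + 8]
36. n1.key = 15  [S₀.wid * 3 - 54]
37. n1.off = 22  [S₁.fin - 7]
38. n20.lab = 11  [terminal]
39. n0.fin = -3  [S₁.fin * 3 - 90]
40. n0.key = -2  [S₁.key * 3 - 47]
41. n0.off = 15  [S₁.fin + S₁.key - 29]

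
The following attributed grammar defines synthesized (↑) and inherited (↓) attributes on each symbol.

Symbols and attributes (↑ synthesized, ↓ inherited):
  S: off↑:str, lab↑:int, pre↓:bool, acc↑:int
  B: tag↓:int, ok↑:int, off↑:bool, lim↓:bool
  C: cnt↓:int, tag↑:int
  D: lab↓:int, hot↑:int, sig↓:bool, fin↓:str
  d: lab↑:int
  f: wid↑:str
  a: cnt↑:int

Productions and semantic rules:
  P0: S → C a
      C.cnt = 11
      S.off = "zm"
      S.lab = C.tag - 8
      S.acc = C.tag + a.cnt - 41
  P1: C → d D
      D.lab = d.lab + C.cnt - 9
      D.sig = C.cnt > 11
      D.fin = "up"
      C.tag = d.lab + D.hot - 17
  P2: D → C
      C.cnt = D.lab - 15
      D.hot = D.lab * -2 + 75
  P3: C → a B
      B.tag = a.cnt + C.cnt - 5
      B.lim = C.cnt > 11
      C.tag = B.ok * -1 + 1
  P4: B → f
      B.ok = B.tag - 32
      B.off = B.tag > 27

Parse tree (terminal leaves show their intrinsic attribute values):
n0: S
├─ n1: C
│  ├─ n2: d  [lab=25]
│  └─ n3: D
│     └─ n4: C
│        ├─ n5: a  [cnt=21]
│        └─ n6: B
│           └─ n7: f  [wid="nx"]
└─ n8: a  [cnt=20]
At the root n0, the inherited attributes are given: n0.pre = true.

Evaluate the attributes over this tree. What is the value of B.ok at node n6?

1. n0.pre = true  [given at root]
2. n1.cnt = 11  [11]
3. n2.lab = 25  [terminal]
4. n3.lab = 27  [d.lab + C.cnt - 9]
5. n3.sig = false  [C.cnt > 11]
6. n3.fin = "up"  ["up"]
7. n4.cnt = 12  [D.lab - 15]
8. n5.cnt = 21  [terminal]
9. n6.tag = 28  [a.cnt + C.cnt - 5]
10. n6.lim = true  [C.cnt > 11]
11. n7.wid = "nx"  [terminal]
12. n6.ok = -4  [B.tag - 32]
13. n6.off = true  [B.tag > 27]
14. n4.tag = 5  [B.ok * -1 + 1]
15. n3.hot = 21  [D.lab * -2 + 75]
16. n1.tag = 29  [d.lab + D.hot - 17]
17. n8.cnt = 20  [terminal]
18. n0.off = "zm"  ["zm"]
19. n0.lab = 21  [C.tag - 8]
20. n0.acc = 8  [C.tag + a.cnt - 41]

-4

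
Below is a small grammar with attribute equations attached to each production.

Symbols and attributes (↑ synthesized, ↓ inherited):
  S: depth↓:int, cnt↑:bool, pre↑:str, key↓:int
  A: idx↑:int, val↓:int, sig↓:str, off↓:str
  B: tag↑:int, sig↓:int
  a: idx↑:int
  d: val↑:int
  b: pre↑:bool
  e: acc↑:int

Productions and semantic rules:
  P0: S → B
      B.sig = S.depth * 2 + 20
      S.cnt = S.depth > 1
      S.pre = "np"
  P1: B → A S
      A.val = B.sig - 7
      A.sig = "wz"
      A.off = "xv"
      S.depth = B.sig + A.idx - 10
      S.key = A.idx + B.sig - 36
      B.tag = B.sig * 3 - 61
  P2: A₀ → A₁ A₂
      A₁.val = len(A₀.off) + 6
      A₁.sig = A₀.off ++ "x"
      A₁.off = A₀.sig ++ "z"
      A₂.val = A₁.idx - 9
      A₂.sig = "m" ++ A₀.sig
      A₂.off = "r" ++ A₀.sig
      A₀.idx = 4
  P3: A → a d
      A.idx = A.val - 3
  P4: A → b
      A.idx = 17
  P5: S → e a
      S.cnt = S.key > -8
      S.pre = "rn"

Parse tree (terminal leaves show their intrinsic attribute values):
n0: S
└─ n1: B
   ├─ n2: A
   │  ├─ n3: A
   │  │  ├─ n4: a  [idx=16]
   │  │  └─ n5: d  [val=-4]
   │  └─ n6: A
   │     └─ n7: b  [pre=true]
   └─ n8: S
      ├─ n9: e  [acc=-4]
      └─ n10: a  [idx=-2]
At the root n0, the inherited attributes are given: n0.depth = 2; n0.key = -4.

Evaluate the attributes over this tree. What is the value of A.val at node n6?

1. n0.depth = 2  [given at root]
2. n0.key = -4  [given at root]
3. n1.sig = 24  [S.depth * 2 + 20]
4. n2.val = 17  [B.sig - 7]
5. n2.sig = "wz"  ["wz"]
6. n2.off = "xv"  ["xv"]
7. n3.val = 8  [len(A₀.off) + 6]
8. n3.sig = "xvx"  [A₀.off ++ "x"]
9. n3.off = "wzz"  [A₀.sig ++ "z"]
10. n4.idx = 16  [terminal]
11. n5.val = -4  [terminal]
12. n3.idx = 5  [A.val - 3]
13. n6.val = -4  [A₁.idx - 9]
14. n6.sig = "mwz"  ["m" ++ A₀.sig]
15. n6.off = "rwz"  ["r" ++ A₀.sig]
16. n7.pre = true  [terminal]
17. n6.idx = 17  [17]
18. n2.idx = 4  [4]
19. n8.depth = 18  [B.sig + A.idx - 10]
20. n8.key = -8  [A.idx + B.sig - 36]
21. n9.acc = -4  [terminal]
22. n10.idx = -2  [terminal]
23. n8.cnt = false  [S.key > -8]
24. n8.pre = "rn"  ["rn"]
25. n1.tag = 11  [B.sig * 3 - 61]
26. n0.cnt = true  [S.depth > 1]
27. n0.pre = "np"  ["np"]

-4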